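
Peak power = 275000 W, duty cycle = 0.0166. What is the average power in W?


P_avg = 275000 * 0.0166 = 4565.0 W

4565.0 W


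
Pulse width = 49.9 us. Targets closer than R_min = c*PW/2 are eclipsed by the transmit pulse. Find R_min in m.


R_min = 3e8 * 49.9e-6 / 2 = 7485.0 m

7485.0 m


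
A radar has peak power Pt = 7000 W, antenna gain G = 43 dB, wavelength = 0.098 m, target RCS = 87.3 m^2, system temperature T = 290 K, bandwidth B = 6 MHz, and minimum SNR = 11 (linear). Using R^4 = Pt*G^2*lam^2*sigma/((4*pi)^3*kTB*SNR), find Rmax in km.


G_lin = 10^(43/10) = 19952.62315
R^4 = 7000 * 19952.62315^2 * 0.098^2 * 87.3 / ((4*pi)^3 * 1.38e-23 * 290 * 6000000.0 * 11)
R^4 = 4.45773e21 m^4
R_max = (4.45773e21)^(1/4) = 258391.6 m = 258.4 km

258.4 km


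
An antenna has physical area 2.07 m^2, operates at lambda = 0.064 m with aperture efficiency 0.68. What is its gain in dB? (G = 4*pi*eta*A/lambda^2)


G_linear = 4*pi*0.68*2.07/0.064^2 = 4318.46
G_dB = 10*log10(4318.46) = 36.4 dB

36.4 dB


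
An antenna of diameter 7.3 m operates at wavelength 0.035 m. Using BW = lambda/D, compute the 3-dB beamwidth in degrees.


BW_rad = 0.035 / 7.3 = 0.004795
BW_deg = 0.27 degrees

0.27 degrees


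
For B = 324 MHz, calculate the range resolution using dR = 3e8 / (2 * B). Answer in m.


dR = 3e8 / (2 * 324000000.0) = 0.46 m

0.46 m


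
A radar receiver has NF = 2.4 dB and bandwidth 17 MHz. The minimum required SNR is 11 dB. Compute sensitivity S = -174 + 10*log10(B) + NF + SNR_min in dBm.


10*log10(17000000.0) = 72.3
S = -174 + 72.3 + 2.4 + 11 = -88.3 dBm

-88.3 dBm


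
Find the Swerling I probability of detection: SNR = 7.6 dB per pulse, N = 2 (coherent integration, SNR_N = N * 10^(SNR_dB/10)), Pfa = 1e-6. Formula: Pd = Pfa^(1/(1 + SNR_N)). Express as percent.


SNR_lin = 10^(7.6/10) = 5.7544
SNR_N = 2 * 5.7544 = 11.5088
1/(1 + SNR_N) = 1/12.5088 = 0.0799437
Pd = (1e-6)^0.0799437 = 0.33139
Pd = 33.1%

33.1%


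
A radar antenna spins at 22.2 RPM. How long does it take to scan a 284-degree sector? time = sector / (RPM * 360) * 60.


t = 284 / (22.2 * 360) * 60 = 2.13 s

2.13 s


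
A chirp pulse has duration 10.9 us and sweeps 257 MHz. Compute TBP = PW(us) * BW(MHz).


TBP = 10.9 * 257 = 2801.3

2801.3


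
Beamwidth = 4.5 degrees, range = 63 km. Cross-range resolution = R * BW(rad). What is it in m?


BW_rad = 0.078539816
CR = 63000 * 0.078539816 = 4948.0 m

4948.0 m


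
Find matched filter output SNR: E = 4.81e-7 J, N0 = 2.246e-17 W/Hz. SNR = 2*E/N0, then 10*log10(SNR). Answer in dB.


SNR_lin = 2 * 4.81e-7 / 2.246e-17 = 4.283e10
SNR_dB = 10*log10(4.283e10) = 106.3 dB

106.3 dB


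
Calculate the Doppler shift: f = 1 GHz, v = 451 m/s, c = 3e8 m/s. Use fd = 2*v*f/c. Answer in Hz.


fd = 2 * 451 * 1000000000.0 / 3e8 = 3006.7 Hz

3006.7 Hz


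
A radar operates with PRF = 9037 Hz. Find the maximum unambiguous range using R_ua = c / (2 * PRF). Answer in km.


R_ua = 3e8 / (2 * 9037) = 16598.4 m = 16.6 km

16.6 km


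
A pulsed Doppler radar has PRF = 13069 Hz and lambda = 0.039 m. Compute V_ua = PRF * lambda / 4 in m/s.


V_ua = 13069 * 0.039 / 4 = 127.4 m/s

127.4 m/s


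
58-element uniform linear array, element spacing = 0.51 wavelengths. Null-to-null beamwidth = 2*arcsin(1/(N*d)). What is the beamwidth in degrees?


1/(N*d) = 1/(58*0.51) = 0.033807
BW = 2*arcsin(0.033807) = 3.9 degrees

3.9 degrees


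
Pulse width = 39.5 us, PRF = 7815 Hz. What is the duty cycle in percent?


DC = 39.5e-6 * 7815 * 100 = 30.87%

30.87%


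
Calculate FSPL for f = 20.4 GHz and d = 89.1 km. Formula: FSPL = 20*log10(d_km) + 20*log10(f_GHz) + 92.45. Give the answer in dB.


20*log10(89.1) = 39.0
20*log10(20.4) = 26.19
FSPL = 157.6 dB

157.6 dB


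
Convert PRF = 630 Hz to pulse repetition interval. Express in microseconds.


PRI = 1/630 = 0.0015873016 s = 1587.3 us

1587.3 us


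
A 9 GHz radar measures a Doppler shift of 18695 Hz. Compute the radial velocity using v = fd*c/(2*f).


v = 18695 * 3e8 / (2 * 9000000000.0) = 311.6 m/s

311.6 m/s


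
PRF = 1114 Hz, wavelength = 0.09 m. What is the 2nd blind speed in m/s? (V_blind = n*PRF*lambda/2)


V_blind = 2 * 1114 * 0.09 / 2 = 100.3 m/s

100.3 m/s


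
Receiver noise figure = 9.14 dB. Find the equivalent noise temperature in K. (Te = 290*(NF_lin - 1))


NF_lin = 10^(9.14/10) = 8.203515
Te = 290 * (8.203515 - 1) = 2089.0 K

2089.0 K


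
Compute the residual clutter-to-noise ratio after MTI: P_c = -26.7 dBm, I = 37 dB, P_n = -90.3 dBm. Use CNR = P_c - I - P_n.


CNR = -26.7 - 37 - (-90.3) = 26.6 dB

26.6 dB


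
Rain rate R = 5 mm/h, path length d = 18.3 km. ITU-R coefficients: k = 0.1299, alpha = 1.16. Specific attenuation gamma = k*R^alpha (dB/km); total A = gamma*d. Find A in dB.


gamma = 0.1299 * 5^1.16 = 0.840261 dB/km
A = 0.840261 * 18.3 = 15.38 dB

15.38 dB


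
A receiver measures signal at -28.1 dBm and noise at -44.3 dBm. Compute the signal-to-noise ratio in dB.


SNR = -28.1 - (-44.3) = 16.2 dB

16.2 dB


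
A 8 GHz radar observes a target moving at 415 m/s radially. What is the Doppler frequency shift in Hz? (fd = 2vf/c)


fd = 2 * 415 * 8000000000.0 / 3e8 = 22133.3 Hz

22133.3 Hz


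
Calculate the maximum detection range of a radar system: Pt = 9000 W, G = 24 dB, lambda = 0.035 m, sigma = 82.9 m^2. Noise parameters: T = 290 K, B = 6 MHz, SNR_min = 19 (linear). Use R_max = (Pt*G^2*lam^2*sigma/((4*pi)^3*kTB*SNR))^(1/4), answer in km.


G_lin = 10^(24/10) = 251.188643
R^4 = 9000 * 251.188643^2 * 0.035^2 * 82.9 / ((4*pi)^3 * 1.38e-23 * 290 * 6000000.0 * 19)
R^4 = 6.36974e16 m^4
R_max = (6.36974e16)^(1/4) = 15886.6 m = 15.9 km

15.9 km


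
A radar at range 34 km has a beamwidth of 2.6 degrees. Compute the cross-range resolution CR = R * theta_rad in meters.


BW_rad = 0.045378561
CR = 34000 * 0.045378561 = 1542.9 m

1542.9 m


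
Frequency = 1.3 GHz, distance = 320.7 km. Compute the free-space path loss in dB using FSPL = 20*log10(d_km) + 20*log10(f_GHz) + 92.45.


20*log10(320.7) = 50.12
20*log10(1.3) = 2.28
FSPL = 144.9 dB

144.9 dB


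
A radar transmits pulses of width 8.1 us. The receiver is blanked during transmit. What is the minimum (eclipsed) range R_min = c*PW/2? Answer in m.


R_min = 3e8 * 8.1e-6 / 2 = 1215.0 m

1215.0 m


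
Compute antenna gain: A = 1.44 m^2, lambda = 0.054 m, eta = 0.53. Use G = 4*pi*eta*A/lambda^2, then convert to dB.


G_linear = 4*pi*0.53*1.44/0.054^2 = 3288.98
G_dB = 10*log10(3288.98) = 35.2 dB

35.2 dB


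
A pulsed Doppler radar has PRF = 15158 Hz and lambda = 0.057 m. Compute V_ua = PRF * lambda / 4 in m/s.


V_ua = 15158 * 0.057 / 4 = 216.0 m/s

216.0 m/s


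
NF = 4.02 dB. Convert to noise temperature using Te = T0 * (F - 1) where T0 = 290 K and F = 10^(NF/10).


NF_lin = 10^(4.02/10) = 2.523481
Te = 290 * (2.523481 - 1) = 441.8 K

441.8 K


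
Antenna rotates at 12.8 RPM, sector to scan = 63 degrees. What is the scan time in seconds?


t = 63 / (12.8 * 360) * 60 = 0.82 s

0.82 s


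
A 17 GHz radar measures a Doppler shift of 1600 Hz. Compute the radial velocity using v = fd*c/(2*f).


v = 1600 * 3e8 / (2 * 17000000000.0) = 14.1 m/s

14.1 m/s


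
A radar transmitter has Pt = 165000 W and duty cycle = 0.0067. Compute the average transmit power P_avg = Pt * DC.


P_avg = 165000 * 0.0067 = 1105.5 W

1105.5 W


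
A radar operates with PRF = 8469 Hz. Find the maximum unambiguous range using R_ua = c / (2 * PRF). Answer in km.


R_ua = 3e8 / (2 * 8469) = 17711.7 m = 17.7 km

17.7 km


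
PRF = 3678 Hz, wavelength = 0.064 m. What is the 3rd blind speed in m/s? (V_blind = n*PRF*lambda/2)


V_blind = 3 * 3678 * 0.064 / 2 = 353.1 m/s

353.1 m/s


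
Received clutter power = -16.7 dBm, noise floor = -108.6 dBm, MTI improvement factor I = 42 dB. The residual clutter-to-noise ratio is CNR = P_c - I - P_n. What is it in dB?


CNR = -16.7 - 42 - (-108.6) = 49.9 dB

49.9 dB


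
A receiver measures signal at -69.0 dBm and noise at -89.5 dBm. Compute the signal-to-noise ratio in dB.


SNR = -69.0 - (-89.5) = 20.5 dB

20.5 dB


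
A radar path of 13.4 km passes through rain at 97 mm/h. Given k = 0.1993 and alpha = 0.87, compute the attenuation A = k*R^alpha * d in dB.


gamma = 0.1993 * 97^0.87 = 10.665929 dB/km
A = 10.665929 * 13.4 = 142.92 dB

142.92 dB


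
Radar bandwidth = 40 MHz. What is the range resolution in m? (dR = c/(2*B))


dR = 3e8 / (2 * 40000000.0) = 3.75 m

3.75 m


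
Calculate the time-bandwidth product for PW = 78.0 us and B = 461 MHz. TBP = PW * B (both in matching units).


TBP = 78.0 * 461 = 35958.0

35958.0


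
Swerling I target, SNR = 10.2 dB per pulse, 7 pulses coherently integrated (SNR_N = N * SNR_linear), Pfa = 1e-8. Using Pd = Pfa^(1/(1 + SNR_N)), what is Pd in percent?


SNR_lin = 10^(10.2/10) = 10.47129
SNR_N = 7 * 10.47129 = 73.29903
1/(1 + SNR_N) = 1/74.29903 = 0.0134591
Pd = (1e-8)^0.0134591 = 0.78042
Pd = 78.0%

78.0%


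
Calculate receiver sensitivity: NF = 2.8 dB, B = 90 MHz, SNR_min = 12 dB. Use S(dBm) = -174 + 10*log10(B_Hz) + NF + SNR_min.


10*log10(90000000.0) = 79.54
S = -174 + 79.54 + 2.8 + 12 = -79.7 dBm

-79.7 dBm


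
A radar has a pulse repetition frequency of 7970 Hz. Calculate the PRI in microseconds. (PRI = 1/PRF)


PRI = 1/7970 = 0.0001254705 s = 125.5 us

125.5 us


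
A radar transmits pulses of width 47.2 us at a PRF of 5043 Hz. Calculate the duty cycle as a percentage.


DC = 47.2e-6 * 5043 * 100 = 23.8%

23.8%


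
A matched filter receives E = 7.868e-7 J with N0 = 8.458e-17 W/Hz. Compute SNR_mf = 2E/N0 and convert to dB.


SNR_lin = 2 * 7.868e-7 / 8.458e-17 = 1.86e10
SNR_dB = 10*log10(1.86e10) = 102.7 dB

102.7 dB


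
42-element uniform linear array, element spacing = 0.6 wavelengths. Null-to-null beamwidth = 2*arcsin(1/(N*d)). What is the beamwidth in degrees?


1/(N*d) = 1/(42*0.6) = 0.039683
BW = 2*arcsin(0.039683) = 4.5 degrees

4.5 degrees


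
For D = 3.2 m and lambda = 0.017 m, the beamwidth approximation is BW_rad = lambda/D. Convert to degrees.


BW_rad = 0.017 / 3.2 = 0.005313
BW_deg = 0.3 degrees

0.3 degrees


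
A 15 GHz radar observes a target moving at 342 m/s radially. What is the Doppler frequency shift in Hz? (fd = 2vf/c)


fd = 2 * 342 * 15000000000.0 / 3e8 = 34200.0 Hz

34200.0 Hz


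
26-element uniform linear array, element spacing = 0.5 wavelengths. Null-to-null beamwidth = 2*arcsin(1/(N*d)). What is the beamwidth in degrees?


1/(N*d) = 1/(26*0.5) = 0.076923
BW = 2*arcsin(0.076923) = 8.8 degrees

8.8 degrees


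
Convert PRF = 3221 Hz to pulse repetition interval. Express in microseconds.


PRI = 1/3221 = 0.0003104626 s = 310.5 us

310.5 us


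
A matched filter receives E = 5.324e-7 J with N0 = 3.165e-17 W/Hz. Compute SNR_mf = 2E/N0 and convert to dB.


SNR_lin = 2 * 5.324e-7 / 3.165e-17 = 3.364e10
SNR_dB = 10*log10(3.364e10) = 105.3 dB

105.3 dB


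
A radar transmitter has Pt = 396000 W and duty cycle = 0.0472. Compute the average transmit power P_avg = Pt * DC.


P_avg = 396000 * 0.0472 = 18691.2 W

18691.2 W


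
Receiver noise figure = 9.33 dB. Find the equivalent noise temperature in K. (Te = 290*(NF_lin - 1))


NF_lin = 10^(9.33/10) = 8.570378
Te = 290 * (8.570378 - 1) = 2195.4 K

2195.4 K


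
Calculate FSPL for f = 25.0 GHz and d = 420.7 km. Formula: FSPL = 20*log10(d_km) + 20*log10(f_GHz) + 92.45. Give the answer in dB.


20*log10(420.7) = 52.48
20*log10(25.0) = 27.96
FSPL = 172.9 dB

172.9 dB


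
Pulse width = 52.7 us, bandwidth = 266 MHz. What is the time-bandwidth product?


TBP = 52.7 * 266 = 14018.2

14018.2


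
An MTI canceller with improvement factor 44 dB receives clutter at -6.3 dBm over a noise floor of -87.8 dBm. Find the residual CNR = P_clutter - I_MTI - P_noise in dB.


CNR = -6.3 - 44 - (-87.8) = 37.5 dB

37.5 dB


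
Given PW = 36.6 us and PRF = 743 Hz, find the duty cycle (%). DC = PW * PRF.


DC = 36.6e-6 * 743 * 100 = 2.72%

2.72%


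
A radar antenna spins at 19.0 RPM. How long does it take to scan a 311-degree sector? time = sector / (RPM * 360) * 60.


t = 311 / (19.0 * 360) * 60 = 2.73 s

2.73 s


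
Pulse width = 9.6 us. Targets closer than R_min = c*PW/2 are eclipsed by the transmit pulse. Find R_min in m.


R_min = 3e8 * 9.6e-6 / 2 = 1440.0 m

1440.0 m


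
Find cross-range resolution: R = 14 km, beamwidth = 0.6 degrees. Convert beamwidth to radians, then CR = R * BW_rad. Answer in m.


BW_rad = 0.010471976
CR = 14000 * 0.010471976 = 146.6 m

146.6 m


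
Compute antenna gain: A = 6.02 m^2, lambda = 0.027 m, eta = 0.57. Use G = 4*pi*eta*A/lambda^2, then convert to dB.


G_linear = 4*pi*0.57*6.02/0.027^2 = 59149.85
G_dB = 10*log10(59149.85) = 47.7 dB

47.7 dB


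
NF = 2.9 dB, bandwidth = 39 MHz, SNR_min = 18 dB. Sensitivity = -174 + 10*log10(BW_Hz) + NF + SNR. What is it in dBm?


10*log10(39000000.0) = 75.91
S = -174 + 75.91 + 2.9 + 18 = -77.2 dBm

-77.2 dBm


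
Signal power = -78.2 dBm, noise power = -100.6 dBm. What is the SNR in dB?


SNR = -78.2 - (-100.6) = 22.4 dB

22.4 dB


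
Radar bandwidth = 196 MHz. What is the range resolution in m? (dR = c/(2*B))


dR = 3e8 / (2 * 196000000.0) = 0.77 m

0.77 m


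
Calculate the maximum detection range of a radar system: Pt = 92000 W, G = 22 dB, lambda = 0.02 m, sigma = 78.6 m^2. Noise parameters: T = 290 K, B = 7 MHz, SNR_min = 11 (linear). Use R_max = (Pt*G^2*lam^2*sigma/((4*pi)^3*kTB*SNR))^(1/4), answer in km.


G_lin = 10^(22/10) = 158.489319
R^4 = 92000 * 158.489319^2 * 0.02^2 * 78.6 / ((4*pi)^3 * 1.38e-23 * 290 * 7000000.0 * 11)
R^4 = 1.18815e17 m^4
R_max = (1.18815e17)^(1/4) = 18566.0 m = 18.6 km

18.6 km


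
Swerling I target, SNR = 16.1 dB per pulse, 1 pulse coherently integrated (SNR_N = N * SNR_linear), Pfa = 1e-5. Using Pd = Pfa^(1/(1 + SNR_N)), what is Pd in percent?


SNR_lin = 10^(16.1/10) = 40.73803
SNR_N = 1 * 40.73803 = 40.73803
1/(1 + SNR_N) = 1/41.73803 = 0.023959
Pd = (1e-5)^0.023959 = 0.75894
Pd = 75.9%

75.9%


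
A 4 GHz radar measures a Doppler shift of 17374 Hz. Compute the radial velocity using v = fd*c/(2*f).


v = 17374 * 3e8 / (2 * 4000000000.0) = 651.5 m/s

651.5 m/s


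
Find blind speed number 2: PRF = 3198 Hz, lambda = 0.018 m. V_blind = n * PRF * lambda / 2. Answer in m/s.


V_blind = 2 * 3198 * 0.018 / 2 = 57.6 m/s

57.6 m/s


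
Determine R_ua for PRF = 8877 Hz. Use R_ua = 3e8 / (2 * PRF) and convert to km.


R_ua = 3e8 / (2 * 8877) = 16897.6 m = 16.9 km

16.9 km


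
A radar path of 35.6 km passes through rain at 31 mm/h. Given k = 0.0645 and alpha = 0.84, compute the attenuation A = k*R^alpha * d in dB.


gamma = 0.0645 * 31^0.84 = 1.15426 dB/km
A = 1.15426 * 35.6 = 41.09 dB

41.09 dB


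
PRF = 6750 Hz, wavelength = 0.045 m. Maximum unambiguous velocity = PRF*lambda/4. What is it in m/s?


V_ua = 6750 * 0.045 / 4 = 75.9 m/s

75.9 m/s


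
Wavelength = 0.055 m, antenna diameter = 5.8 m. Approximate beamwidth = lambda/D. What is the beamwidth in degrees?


BW_rad = 0.055 / 5.8 = 0.009483
BW_deg = 0.54 degrees

0.54 degrees


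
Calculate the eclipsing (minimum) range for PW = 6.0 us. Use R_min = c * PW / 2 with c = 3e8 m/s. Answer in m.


R_min = 3e8 * 6.0e-6 / 2 = 900.0 m

900.0 m


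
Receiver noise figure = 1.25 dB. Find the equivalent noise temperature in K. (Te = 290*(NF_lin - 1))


NF_lin = 10^(1.25/10) = 1.333521
Te = 290 * (1.333521 - 1) = 96.7 K

96.7 K


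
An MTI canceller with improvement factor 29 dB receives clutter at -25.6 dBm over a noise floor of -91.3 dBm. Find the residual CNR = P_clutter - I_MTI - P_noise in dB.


CNR = -25.6 - 29 - (-91.3) = 36.7 dB

36.7 dB


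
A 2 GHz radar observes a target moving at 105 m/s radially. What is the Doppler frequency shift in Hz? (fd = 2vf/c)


fd = 2 * 105 * 2000000000.0 / 3e8 = 1400.0 Hz

1400.0 Hz


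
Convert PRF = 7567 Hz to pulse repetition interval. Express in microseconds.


PRI = 1/7567 = 0.0001321528 s = 132.2 us

132.2 us


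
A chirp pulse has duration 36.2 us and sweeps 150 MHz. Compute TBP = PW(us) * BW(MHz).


TBP = 36.2 * 150 = 5430.0

5430.0


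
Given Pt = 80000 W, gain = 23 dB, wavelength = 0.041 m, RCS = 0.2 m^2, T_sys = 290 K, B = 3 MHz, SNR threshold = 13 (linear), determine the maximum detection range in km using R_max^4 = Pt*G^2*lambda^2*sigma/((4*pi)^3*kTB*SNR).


G_lin = 10^(23/10) = 199.526231
R^4 = 80000 * 199.526231^2 * 0.041^2 * 0.2 / ((4*pi)^3 * 1.38e-23 * 290 * 3000000.0 * 13)
R^4 = 3.45714e15 m^4
R_max = (3.45714e15)^(1/4) = 7667.9 m = 7.7 km

7.7 km


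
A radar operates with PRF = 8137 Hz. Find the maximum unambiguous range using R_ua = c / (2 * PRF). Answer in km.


R_ua = 3e8 / (2 * 8137) = 18434.3 m = 18.4 km

18.4 km


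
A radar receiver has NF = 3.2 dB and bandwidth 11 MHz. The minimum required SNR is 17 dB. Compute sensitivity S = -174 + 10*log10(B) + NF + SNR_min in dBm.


10*log10(11000000.0) = 70.41
S = -174 + 70.41 + 3.2 + 17 = -83.4 dBm

-83.4 dBm


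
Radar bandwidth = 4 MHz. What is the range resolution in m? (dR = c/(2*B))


dR = 3e8 / (2 * 4000000.0) = 37.5 m

37.5 m


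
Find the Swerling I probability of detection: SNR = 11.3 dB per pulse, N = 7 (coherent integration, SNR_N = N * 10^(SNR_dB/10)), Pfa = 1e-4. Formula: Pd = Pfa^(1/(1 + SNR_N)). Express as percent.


SNR_lin = 10^(11.3/10) = 13.48963
SNR_N = 7 * 13.48963 = 94.42741
1/(1 + SNR_N) = 1/95.42741 = 0.0104792
Pd = (1e-4)^0.0104792 = 0.90799
Pd = 90.8%

90.8%


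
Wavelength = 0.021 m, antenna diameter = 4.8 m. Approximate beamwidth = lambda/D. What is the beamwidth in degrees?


BW_rad = 0.021 / 4.8 = 0.004375
BW_deg = 0.25 degrees

0.25 degrees


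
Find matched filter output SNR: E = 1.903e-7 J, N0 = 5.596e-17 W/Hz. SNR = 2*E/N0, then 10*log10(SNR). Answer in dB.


SNR_lin = 2 * 1.903e-7 / 5.596e-17 = 6.801e9
SNR_dB = 10*log10(6.801e9) = 98.3 dB

98.3 dB


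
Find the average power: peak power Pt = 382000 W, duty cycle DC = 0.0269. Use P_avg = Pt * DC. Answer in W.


P_avg = 382000 * 0.0269 = 10275.8 W

10275.8 W


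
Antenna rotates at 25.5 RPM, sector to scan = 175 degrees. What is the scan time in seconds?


t = 175 / (25.5 * 360) * 60 = 1.14 s

1.14 s


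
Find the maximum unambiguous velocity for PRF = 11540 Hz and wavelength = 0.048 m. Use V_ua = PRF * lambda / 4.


V_ua = 11540 * 0.048 / 4 = 138.5 m/s

138.5 m/s


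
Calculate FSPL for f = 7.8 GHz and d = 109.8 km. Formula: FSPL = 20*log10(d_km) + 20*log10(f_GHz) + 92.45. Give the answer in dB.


20*log10(109.8) = 40.81
20*log10(7.8) = 17.84
FSPL = 151.1 dB

151.1 dB


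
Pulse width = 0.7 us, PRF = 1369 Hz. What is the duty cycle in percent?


DC = 0.7e-6 * 1369 * 100 = 0.1%

0.1%


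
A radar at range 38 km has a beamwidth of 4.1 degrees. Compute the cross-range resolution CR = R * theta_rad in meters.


BW_rad = 0.071558499
CR = 38000 * 0.071558499 = 2719.2 m

2719.2 m


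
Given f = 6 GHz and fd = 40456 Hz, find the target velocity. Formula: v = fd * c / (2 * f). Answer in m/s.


v = 40456 * 3e8 / (2 * 6000000000.0) = 1011.4 m/s

1011.4 m/s


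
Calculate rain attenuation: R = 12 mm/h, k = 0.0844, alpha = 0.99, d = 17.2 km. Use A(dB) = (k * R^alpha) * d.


gamma = 0.0844 * 12^0.99 = 0.987943 dB/km
A = 0.987943 * 17.2 = 16.99 dB

16.99 dB


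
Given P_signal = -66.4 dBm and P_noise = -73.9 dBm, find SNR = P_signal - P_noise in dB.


SNR = -66.4 - (-73.9) = 7.5 dB

7.5 dB


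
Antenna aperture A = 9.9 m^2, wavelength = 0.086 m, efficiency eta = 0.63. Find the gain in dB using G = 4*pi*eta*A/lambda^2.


G_linear = 4*pi*0.63*9.9/0.086^2 = 10597.14
G_dB = 10*log10(10597.14) = 40.3 dB

40.3 dB


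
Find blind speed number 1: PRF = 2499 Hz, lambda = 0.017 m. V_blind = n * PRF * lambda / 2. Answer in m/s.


V_blind = 1 * 2499 * 0.017 / 2 = 21.2 m/s

21.2 m/s


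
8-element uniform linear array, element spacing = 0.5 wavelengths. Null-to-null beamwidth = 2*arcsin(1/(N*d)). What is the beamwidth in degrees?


1/(N*d) = 1/(8*0.5) = 0.25
BW = 2*arcsin(0.25) = 29.0 degrees

29.0 degrees


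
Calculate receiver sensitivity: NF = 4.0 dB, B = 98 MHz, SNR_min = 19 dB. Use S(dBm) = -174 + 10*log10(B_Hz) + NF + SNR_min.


10*log10(98000000.0) = 79.91
S = -174 + 79.91 + 4.0 + 19 = -71.1 dBm

-71.1 dBm


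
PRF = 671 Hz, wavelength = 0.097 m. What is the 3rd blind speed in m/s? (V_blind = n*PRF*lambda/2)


V_blind = 3 * 671 * 0.097 / 2 = 97.6 m/s

97.6 m/s


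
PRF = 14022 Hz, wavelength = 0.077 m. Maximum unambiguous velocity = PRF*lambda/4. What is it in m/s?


V_ua = 14022 * 0.077 / 4 = 269.9 m/s

269.9 m/s


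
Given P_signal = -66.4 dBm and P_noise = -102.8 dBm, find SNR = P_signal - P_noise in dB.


SNR = -66.4 - (-102.8) = 36.4 dB

36.4 dB


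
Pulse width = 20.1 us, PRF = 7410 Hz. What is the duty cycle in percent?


DC = 20.1e-6 * 7410 * 100 = 14.89%

14.89%


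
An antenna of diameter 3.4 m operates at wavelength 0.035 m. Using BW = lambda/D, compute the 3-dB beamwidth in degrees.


BW_rad = 0.035 / 3.4 = 0.010294
BW_deg = 0.59 degrees

0.59 degrees


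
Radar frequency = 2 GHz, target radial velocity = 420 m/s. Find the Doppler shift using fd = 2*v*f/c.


fd = 2 * 420 * 2000000000.0 / 3e8 = 5600.0 Hz

5600.0 Hz


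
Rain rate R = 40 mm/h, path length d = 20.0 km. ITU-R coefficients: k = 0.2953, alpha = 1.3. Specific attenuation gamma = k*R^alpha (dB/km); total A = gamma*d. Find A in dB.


gamma = 0.2953 * 40^1.3 = 35.722466 dB/km
A = 35.722466 * 20.0 = 714.45 dB

714.45 dB


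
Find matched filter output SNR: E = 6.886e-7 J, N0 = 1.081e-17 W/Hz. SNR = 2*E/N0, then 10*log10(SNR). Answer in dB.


SNR_lin = 2 * 6.886e-7 / 1.081e-17 = 1.274e11
SNR_dB = 10*log10(1.274e11) = 111.1 dB

111.1 dB


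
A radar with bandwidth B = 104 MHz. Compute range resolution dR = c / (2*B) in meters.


dR = 3e8 / (2 * 104000000.0) = 1.44 m

1.44 m


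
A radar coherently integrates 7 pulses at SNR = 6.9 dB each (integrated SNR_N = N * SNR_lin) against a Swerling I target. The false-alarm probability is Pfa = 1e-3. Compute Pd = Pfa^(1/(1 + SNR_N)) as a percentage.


SNR_lin = 10^(6.9/10) = 4.89779
SNR_N = 7 * 4.89779 = 34.28453
1/(1 + SNR_N) = 1/35.28453 = 0.028341
Pd = (1e-3)^0.028341 = 0.8222
Pd = 82.2%

82.2%


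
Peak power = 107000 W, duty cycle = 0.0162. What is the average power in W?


P_avg = 107000 * 0.0162 = 1733.4 W

1733.4 W


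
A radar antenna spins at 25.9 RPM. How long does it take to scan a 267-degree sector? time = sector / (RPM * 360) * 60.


t = 267 / (25.9 * 360) * 60 = 1.72 s

1.72 s


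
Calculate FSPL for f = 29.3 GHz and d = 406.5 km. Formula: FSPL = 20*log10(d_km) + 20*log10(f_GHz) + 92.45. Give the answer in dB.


20*log10(406.5) = 52.18
20*log10(29.3) = 29.34
FSPL = 174.0 dB

174.0 dB


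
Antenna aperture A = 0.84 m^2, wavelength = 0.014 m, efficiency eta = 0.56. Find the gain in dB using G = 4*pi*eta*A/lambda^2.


G_linear = 4*pi*0.56*0.84/0.014^2 = 30159.29
G_dB = 10*log10(30159.29) = 44.8 dB

44.8 dB


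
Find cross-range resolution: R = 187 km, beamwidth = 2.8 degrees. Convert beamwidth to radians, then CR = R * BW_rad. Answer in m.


BW_rad = 0.048869219
CR = 187000 * 0.048869219 = 9138.5 m

9138.5 m


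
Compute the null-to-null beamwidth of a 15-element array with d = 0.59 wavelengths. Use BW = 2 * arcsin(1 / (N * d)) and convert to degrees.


1/(N*d) = 1/(15*0.59) = 0.112994
BW = 2*arcsin(0.112994) = 13.0 degrees

13.0 degrees


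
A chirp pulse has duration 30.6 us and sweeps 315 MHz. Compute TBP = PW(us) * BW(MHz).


TBP = 30.6 * 315 = 9639.0

9639.0


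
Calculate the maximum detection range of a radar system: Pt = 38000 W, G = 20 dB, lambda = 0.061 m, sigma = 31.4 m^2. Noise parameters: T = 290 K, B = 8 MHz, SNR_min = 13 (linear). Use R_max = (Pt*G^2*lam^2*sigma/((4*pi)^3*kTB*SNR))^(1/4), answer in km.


G_lin = 10^(20/10) = 100.0
R^4 = 38000 * 100.0^2 * 0.061^2 * 31.4 / ((4*pi)^3 * 1.38e-23 * 290 * 8000000.0 * 13)
R^4 = 5.37567e16 m^4
R_max = (5.37567e16)^(1/4) = 15226.8 m = 15.2 km

15.2 km


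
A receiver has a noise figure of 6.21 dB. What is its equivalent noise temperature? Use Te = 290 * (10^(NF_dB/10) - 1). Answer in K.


NF_lin = 10^(6.21/10) = 4.178304
Te = 290 * (4.178304 - 1) = 921.7 K

921.7 K


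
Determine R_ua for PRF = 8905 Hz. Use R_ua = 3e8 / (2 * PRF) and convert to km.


R_ua = 3e8 / (2 * 8905) = 16844.5 m = 16.8 km

16.8 km


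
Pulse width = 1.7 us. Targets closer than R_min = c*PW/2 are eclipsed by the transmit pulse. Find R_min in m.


R_min = 3e8 * 1.7e-6 / 2 = 255.0 m

255.0 m


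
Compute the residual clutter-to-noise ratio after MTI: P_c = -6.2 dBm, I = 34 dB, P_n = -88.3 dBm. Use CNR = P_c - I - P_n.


CNR = -6.2 - 34 - (-88.3) = 48.1 dB

48.1 dB


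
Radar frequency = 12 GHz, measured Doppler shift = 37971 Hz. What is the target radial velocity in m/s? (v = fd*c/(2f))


v = 37971 * 3e8 / (2 * 12000000000.0) = 474.6 m/s

474.6 m/s


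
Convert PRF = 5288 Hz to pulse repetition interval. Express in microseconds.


PRI = 1/5288 = 0.0001891074 s = 189.1 us

189.1 us


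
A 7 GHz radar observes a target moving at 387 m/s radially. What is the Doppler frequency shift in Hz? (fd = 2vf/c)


fd = 2 * 387 * 7000000000.0 / 3e8 = 18060.0 Hz

18060.0 Hz


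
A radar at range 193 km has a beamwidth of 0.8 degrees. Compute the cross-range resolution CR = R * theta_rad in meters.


BW_rad = 0.013962634
CR = 193000 * 0.013962634 = 2694.8 m

2694.8 m


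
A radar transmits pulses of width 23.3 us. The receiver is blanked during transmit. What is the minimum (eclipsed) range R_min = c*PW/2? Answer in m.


R_min = 3e8 * 23.3e-6 / 2 = 3495.0 m

3495.0 m


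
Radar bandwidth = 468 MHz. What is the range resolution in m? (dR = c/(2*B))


dR = 3e8 / (2 * 468000000.0) = 0.32 m

0.32 m


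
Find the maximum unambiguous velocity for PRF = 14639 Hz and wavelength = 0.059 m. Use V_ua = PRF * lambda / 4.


V_ua = 14639 * 0.059 / 4 = 215.9 m/s

215.9 m/s


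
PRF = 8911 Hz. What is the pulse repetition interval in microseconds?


PRI = 1/8911 = 0.0001122209 s = 112.2 us

112.2 us


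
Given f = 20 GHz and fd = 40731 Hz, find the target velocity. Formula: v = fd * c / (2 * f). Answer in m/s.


v = 40731 * 3e8 / (2 * 20000000000.0) = 305.5 m/s

305.5 m/s


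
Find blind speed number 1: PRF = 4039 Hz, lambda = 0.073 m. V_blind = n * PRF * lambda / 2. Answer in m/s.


V_blind = 1 * 4039 * 0.073 / 2 = 147.4 m/s

147.4 m/s


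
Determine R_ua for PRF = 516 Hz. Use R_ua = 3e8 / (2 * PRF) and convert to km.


R_ua = 3e8 / (2 * 516) = 290697.7 m = 290.7 km

290.7 km


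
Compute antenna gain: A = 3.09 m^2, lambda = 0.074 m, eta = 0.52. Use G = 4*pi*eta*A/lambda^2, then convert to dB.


G_linear = 4*pi*0.52*3.09/0.074^2 = 3687.3
G_dB = 10*log10(3687.3) = 35.7 dB

35.7 dB


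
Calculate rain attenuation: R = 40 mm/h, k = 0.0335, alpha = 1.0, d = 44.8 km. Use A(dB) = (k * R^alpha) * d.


gamma = 0.0335 * 40^1.0 = 1.34 dB/km
A = 1.34 * 44.8 = 60.03 dB

60.03 dB


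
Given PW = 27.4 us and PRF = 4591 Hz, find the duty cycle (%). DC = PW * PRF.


DC = 27.4e-6 * 4591 * 100 = 12.58%

12.58%


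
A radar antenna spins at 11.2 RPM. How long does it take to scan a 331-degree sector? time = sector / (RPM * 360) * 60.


t = 331 / (11.2 * 360) * 60 = 4.93 s

4.93 s


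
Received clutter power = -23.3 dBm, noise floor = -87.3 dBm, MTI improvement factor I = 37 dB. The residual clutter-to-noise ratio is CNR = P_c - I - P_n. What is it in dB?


CNR = -23.3 - 37 - (-87.3) = 27.0 dB

27.0 dB


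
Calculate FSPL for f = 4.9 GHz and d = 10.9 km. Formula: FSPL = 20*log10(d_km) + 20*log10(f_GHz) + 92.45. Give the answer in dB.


20*log10(10.9) = 20.75
20*log10(4.9) = 13.8
FSPL = 127.0 dB

127.0 dB


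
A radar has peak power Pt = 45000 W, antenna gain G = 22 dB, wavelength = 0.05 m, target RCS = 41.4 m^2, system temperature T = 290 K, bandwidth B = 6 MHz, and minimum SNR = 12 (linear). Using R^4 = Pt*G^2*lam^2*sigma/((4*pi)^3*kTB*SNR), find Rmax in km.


G_lin = 10^(22/10) = 158.489319
R^4 = 45000 * 158.489319^2 * 0.05^2 * 41.4 / ((4*pi)^3 * 1.38e-23 * 290 * 6000000.0 * 12)
R^4 = 2.04604e17 m^4
R_max = (2.04604e17)^(1/4) = 21268.1 m = 21.3 km

21.3 km


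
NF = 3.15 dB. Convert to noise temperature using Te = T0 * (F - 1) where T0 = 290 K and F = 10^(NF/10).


NF_lin = 10^(3.15/10) = 2.06538
Te = 290 * (2.06538 - 1) = 309.0 K

309.0 K


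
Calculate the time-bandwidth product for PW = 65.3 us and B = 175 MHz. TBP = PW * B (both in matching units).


TBP = 65.3 * 175 = 11427.5

11427.5


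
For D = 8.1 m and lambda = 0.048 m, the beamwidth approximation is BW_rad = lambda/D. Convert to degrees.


BW_rad = 0.048 / 8.1 = 0.005926
BW_deg = 0.34 degrees

0.34 degrees


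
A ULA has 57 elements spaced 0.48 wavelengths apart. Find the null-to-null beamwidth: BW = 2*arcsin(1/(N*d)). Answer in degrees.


1/(N*d) = 1/(57*0.48) = 0.03655
BW = 2*arcsin(0.03655) = 4.2 degrees

4.2 degrees


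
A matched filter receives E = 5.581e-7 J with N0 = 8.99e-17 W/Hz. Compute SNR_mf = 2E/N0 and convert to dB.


SNR_lin = 2 * 5.581e-7 / 8.99e-17 = 1.242e10
SNR_dB = 10*log10(1.242e10) = 100.9 dB

100.9 dB


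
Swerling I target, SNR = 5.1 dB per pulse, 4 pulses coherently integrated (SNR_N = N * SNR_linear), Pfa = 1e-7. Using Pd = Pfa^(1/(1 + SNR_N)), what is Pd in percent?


SNR_lin = 10^(5.1/10) = 3.23594
SNR_N = 4 * 3.23594 = 12.94376
1/(1 + SNR_N) = 1/13.94376 = 0.0717167
Pd = (1e-7)^0.0717167 = 0.31476
Pd = 31.5%

31.5%


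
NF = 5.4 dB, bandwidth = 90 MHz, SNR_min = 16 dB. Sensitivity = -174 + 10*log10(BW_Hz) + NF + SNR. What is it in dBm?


10*log10(90000000.0) = 79.54
S = -174 + 79.54 + 5.4 + 16 = -73.1 dBm

-73.1 dBm


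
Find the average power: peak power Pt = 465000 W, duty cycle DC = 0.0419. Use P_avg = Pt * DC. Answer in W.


P_avg = 465000 * 0.0419 = 19483.5 W

19483.5 W


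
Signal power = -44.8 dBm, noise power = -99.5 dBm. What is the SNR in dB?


SNR = -44.8 - (-99.5) = 54.7 dB

54.7 dB


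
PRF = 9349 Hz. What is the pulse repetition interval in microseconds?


PRI = 1/9349 = 0.0001069633 s = 107.0 us

107.0 us


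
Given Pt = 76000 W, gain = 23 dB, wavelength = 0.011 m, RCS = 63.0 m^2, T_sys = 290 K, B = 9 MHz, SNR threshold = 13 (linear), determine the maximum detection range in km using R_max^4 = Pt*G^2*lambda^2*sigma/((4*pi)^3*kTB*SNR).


G_lin = 10^(23/10) = 199.526231
R^4 = 76000 * 199.526231^2 * 0.011^2 * 63.0 / ((4*pi)^3 * 1.38e-23 * 290 * 9000000.0 * 13)
R^4 = 2.48226e16 m^4
R_max = (2.48226e16)^(1/4) = 12552.0 m = 12.6 km

12.6 km


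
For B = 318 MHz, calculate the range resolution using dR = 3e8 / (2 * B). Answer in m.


dR = 3e8 / (2 * 318000000.0) = 0.47 m

0.47 m


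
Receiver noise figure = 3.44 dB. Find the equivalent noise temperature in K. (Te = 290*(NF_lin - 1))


NF_lin = 10^(3.44/10) = 2.208005
Te = 290 * (2.208005 - 1) = 350.3 K

350.3 K


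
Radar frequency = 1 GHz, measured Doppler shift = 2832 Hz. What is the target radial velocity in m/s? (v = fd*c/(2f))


v = 2832 * 3e8 / (2 * 1000000000.0) = 424.8 m/s

424.8 m/s


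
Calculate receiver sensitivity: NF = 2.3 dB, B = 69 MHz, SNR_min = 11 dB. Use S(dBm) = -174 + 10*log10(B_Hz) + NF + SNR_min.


10*log10(69000000.0) = 78.39
S = -174 + 78.39 + 2.3 + 11 = -82.3 dBm

-82.3 dBm


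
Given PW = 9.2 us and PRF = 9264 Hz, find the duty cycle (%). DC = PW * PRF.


DC = 9.2e-6 * 9264 * 100 = 8.52%

8.52%


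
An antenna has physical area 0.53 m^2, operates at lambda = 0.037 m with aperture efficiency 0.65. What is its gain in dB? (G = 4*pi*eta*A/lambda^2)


G_linear = 4*pi*0.65*0.53/0.037^2 = 3162.25
G_dB = 10*log10(3162.25) = 35.0 dB

35.0 dB


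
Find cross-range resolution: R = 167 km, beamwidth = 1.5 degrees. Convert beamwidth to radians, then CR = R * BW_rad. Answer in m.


BW_rad = 0.026179939
CR = 167000 * 0.026179939 = 4372.0 m

4372.0 m


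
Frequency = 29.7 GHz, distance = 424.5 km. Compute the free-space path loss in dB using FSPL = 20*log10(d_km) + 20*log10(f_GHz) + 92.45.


20*log10(424.5) = 52.56
20*log10(29.7) = 29.46
FSPL = 174.5 dB

174.5 dB


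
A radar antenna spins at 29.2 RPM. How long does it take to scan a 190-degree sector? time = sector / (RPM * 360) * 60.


t = 190 / (29.2 * 360) * 60 = 1.08 s

1.08 s


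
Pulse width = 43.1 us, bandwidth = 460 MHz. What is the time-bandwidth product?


TBP = 43.1 * 460 = 19826.0

19826.0


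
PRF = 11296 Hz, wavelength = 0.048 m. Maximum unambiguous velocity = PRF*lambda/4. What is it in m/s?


V_ua = 11296 * 0.048 / 4 = 135.6 m/s

135.6 m/s


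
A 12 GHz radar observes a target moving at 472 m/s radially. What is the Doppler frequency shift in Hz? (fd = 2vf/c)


fd = 2 * 472 * 12000000000.0 / 3e8 = 37760.0 Hz

37760.0 Hz


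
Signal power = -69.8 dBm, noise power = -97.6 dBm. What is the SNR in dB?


SNR = -69.8 - (-97.6) = 27.8 dB

27.8 dB


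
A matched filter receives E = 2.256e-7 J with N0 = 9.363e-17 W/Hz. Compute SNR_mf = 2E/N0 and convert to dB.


SNR_lin = 2 * 2.256e-7 / 9.363e-17 = 4.819e9
SNR_dB = 10*log10(4.819e9) = 96.8 dB

96.8 dB


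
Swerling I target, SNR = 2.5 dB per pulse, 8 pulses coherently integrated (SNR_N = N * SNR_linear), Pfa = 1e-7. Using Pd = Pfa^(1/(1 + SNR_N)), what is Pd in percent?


SNR_lin = 10^(2.5/10) = 1.77828
SNR_N = 8 * 1.77828 = 14.22624
1/(1 + SNR_N) = 1/15.22624 = 0.0656761
Pd = (1e-7)^0.0656761 = 0.34695
Pd = 34.7%

34.7%


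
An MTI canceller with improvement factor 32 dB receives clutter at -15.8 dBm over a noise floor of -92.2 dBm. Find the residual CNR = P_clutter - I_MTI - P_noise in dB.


CNR = -15.8 - 32 - (-92.2) = 44.4 dB

44.4 dB


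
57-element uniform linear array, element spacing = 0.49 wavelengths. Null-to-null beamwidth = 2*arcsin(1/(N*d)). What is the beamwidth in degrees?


1/(N*d) = 1/(57*0.49) = 0.035804
BW = 2*arcsin(0.035804) = 4.1 degrees

4.1 degrees


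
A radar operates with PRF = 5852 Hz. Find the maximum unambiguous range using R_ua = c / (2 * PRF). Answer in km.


R_ua = 3e8 / (2 * 5852) = 25632.3 m = 25.6 km

25.6 km


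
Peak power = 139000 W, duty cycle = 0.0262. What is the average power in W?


P_avg = 139000 * 0.0262 = 3641.8 W

3641.8 W


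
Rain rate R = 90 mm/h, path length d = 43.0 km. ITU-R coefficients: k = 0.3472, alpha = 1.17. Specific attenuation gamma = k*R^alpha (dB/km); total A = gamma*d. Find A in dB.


gamma = 0.3472 * 90^1.17 = 67.149603 dB/km
A = 67.149603 * 43.0 = 2887.43 dB

2887.43 dB


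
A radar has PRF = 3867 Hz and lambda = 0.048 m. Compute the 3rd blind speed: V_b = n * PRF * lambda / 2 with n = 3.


V_blind = 3 * 3867 * 0.048 / 2 = 278.4 m/s

278.4 m/s


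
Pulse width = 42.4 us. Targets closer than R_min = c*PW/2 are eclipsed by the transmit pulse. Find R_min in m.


R_min = 3e8 * 42.4e-6 / 2 = 6360.0 m

6360.0 m


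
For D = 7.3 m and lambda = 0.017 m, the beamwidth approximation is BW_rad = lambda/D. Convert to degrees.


BW_rad = 0.017 / 7.3 = 0.002329
BW_deg = 0.13 degrees

0.13 degrees


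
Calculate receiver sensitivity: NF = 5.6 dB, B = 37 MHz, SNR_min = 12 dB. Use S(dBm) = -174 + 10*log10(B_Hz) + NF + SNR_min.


10*log10(37000000.0) = 75.68
S = -174 + 75.68 + 5.6 + 12 = -80.7 dBm

-80.7 dBm


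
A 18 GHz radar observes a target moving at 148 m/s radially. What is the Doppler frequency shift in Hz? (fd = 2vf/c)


fd = 2 * 148 * 18000000000.0 / 3e8 = 17760.0 Hz

17760.0 Hz


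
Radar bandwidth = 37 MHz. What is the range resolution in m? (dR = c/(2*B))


dR = 3e8 / (2 * 37000000.0) = 4.05 m

4.05 m


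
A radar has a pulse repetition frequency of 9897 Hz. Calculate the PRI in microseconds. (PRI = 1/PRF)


PRI = 1/9897 = 0.0001010407 s = 101.0 us

101.0 us


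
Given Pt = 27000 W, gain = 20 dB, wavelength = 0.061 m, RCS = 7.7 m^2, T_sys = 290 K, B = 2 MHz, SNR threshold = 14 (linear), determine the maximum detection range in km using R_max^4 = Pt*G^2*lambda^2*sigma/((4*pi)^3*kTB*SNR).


G_lin = 10^(20/10) = 100.0
R^4 = 27000 * 100.0^2 * 0.061^2 * 7.7 / ((4*pi)^3 * 1.38e-23 * 290 * 2000000.0 * 14)
R^4 = 3.47896e16 m^4
R_max = (3.47896e16)^(1/4) = 13657.2 m = 13.7 km

13.7 km


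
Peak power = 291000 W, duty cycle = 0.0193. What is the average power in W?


P_avg = 291000 * 0.0193 = 5616.3 W

5616.3 W


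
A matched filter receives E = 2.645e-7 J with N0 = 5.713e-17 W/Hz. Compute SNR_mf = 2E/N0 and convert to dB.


SNR_lin = 2 * 2.645e-7 / 5.713e-17 = 9.26e9
SNR_dB = 10*log10(9.26e9) = 99.7 dB

99.7 dB


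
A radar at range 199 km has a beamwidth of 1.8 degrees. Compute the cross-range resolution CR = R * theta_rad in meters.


BW_rad = 0.031415927
CR = 199000 * 0.031415927 = 6251.8 m

6251.8 m


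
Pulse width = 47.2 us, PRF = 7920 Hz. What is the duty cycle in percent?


DC = 47.2e-6 * 7920 * 100 = 37.38%

37.38%


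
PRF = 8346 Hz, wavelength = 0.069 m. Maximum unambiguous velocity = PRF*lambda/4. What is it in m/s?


V_ua = 8346 * 0.069 / 4 = 144.0 m/s

144.0 m/s


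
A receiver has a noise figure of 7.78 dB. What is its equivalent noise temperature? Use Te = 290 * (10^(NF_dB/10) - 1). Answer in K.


NF_lin = 10^(7.78/10) = 5.997911
Te = 290 * (5.997911 - 1) = 1449.4 K

1449.4 K


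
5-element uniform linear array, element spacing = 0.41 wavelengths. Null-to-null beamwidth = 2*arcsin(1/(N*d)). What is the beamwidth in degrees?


1/(N*d) = 1/(5*0.41) = 0.487805
BW = 2*arcsin(0.487805) = 58.4 degrees

58.4 degrees


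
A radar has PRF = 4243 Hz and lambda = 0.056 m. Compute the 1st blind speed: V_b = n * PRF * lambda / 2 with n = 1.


V_blind = 1 * 4243 * 0.056 / 2 = 118.8 m/s

118.8 m/s


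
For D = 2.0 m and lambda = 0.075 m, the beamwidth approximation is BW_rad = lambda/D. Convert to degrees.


BW_rad = 0.075 / 2.0 = 0.0375
BW_deg = 2.15 degrees

2.15 degrees


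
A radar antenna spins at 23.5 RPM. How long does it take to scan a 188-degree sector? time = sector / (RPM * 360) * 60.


t = 188 / (23.5 * 360) * 60 = 1.33 s

1.33 s


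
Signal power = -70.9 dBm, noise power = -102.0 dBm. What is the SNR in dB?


SNR = -70.9 - (-102.0) = 31.1 dB

31.1 dB


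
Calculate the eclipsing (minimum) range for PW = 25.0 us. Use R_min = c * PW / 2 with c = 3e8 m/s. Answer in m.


R_min = 3e8 * 25.0e-6 / 2 = 3750.0 m

3750.0 m


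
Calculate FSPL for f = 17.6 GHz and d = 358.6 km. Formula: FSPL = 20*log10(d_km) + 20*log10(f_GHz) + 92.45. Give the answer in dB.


20*log10(358.6) = 51.09
20*log10(17.6) = 24.91
FSPL = 168.5 dB

168.5 dB


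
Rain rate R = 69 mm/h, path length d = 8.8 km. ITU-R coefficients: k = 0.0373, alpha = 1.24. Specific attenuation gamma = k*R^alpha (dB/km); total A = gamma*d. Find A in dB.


gamma = 0.0373 * 69^1.24 = 7.110198 dB/km
A = 7.110198 * 8.8 = 62.57 dB

62.57 dB


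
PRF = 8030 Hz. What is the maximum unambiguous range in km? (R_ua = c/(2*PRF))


R_ua = 3e8 / (2 * 8030) = 18680.0 m = 18.7 km

18.7 km


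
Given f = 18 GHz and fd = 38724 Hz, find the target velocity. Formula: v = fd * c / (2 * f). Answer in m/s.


v = 38724 * 3e8 / (2 * 18000000000.0) = 322.7 m/s

322.7 m/s


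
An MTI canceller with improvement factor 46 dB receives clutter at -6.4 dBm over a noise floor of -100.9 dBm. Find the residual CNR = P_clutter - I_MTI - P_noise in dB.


CNR = -6.4 - 46 - (-100.9) = 48.5 dB

48.5 dB
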